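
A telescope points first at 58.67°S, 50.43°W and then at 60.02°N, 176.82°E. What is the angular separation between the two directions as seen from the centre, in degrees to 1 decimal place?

156.4°

Let φ₁ = -1.0240 rad, φ₂ = 1.0475 rad, and Δλ = -2.3169 rad.
cos c = sin φ₁ sin φ₂ + cos φ₁ cos φ₂ cos Δλ = (-0.8542)(0.8662) + (0.5200)(0.4997)(-0.6788) = -0.91627,
so c = arccos(-0.91627) = 2.72945 rad.
So the angular separation is 156.4°.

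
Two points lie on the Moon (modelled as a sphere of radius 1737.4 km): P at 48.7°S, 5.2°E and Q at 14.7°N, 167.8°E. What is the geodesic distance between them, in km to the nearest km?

In radians: φ₁ = -0.8500, φ₂ = 0.2566, Δλ = 162.600° = 2.8379 rad.
cos c = sin φ₁ sin φ₂ + cos φ₁ cos φ₂ cos Δλ = (-0.7513)(0.2538) + (0.6600)(0.9673)(-0.9542) = -0.79982,
so c = arccos(-0.79982) = 2.49780 rad.
Distance = R·c = 1737.4 × 2.4978 ≈ 4340 km.

4340 km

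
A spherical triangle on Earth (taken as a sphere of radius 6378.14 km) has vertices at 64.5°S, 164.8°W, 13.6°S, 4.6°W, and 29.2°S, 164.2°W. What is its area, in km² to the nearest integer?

Side lengths (central angles): a = 2.3193, b = 0.6161, c = 1.7533 rad; semiperimeter s = 2.3443.
By l'Huilier's theorem, tan(E/4) = √[tan(s/2) tan((s−a)/2) tan((s−b)/2) tan((s−c)/2)], giving spherical excess E = 0.4107 rad.
Area = E·R² = 0.4107 × (6378.14)² ≈ 16705712 km².

16705712 km²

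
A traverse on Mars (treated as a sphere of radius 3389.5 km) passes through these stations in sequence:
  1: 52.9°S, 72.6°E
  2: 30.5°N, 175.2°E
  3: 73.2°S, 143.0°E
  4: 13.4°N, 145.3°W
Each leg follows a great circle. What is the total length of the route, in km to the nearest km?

19218 km

Leg 1→2: central angle 2.1155 rad, distance 7170.6 km.
Leg 2→3: central angle 1.8495 rad, distance 6269.0 km.
Leg 3→4: central angle 1.7048 rad, distance 5778.3 km.
Total: 7170.6 + 6269.0 + 5778.3 ≈ 19218 km.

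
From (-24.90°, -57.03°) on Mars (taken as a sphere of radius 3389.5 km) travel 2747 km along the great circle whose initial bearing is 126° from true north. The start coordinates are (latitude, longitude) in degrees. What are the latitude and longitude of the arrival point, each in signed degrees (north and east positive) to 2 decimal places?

Angular distance δ = d/R = 2747/3389.5 = 0.81044 rad; initial bearing θ = 2.1991 rad.
sin φ₂ = sin φ₁ cos δ + cos φ₁ sin δ cos θ = (-0.4210)(0.6892) + (0.9070)(0.7246)(-0.5878) = -0.6765, so φ₂ = -42.57°.
Δλ = atan2(sin θ sin δ cos φ₁, cos δ − sin φ₁ sin φ₂) = atan2(0.5317, 0.4044) = 52.748°.
λ₂ = -57.030° + 52.748° = -4.28°.

-42.57°, -4.28°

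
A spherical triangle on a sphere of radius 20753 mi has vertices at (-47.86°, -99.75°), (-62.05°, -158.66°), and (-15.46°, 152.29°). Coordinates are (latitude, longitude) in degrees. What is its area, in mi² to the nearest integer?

79997989 mi²

Side lengths (central angles): a = 1.0104, b = 1.5725, c = 0.6139 rad; semiperimeter s = 1.5984.
By l'Huilier's theorem, tan(E/4) = √[tan(s/2) tan((s−a)/2) tan((s−b)/2) tan((s−c)/2)], giving spherical excess E = 0.1857 rad.
Area = E·R² = 0.1857 × (20753)² ≈ 79997989 mi².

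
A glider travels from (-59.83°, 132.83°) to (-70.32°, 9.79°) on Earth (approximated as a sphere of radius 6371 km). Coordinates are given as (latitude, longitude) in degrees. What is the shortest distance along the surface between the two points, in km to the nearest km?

In radians: φ₁ = -1.0442, φ₂ = -1.2273, Δλ = -123.040° = -2.1475 rad.
cos c = sin φ₁ sin φ₂ + cos φ₁ cos φ₂ cos Δλ = (-0.8645)(-0.9416) + (0.5026)(0.3368)(-0.5452) = 0.72176,
so c = arccos(0.72176) = 0.76445 rad.
Distance = R·c = 6371 × 0.7645 ≈ 4870 km.

4870 km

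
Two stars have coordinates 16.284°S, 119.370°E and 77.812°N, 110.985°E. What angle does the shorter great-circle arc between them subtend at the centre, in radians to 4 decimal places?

In radians: φ₁ = -0.2842, φ₂ = 1.3581, Δλ = -8.385° = -0.1463 rad.
cos c = sin φ₁ sin φ₂ + cos φ₁ cos φ₂ cos Δλ = (-0.2804)(0.9775) + (0.9599)(0.2111)(0.9893) = -0.07359,
so c = arccos(-0.07359) = 1.64446 rad.
So the angular separation is 1.6445 rad.

1.6445 rad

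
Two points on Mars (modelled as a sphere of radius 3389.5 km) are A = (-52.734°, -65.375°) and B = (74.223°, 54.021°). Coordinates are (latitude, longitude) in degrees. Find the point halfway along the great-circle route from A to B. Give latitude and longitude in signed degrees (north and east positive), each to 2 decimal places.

17.50°, -38.73°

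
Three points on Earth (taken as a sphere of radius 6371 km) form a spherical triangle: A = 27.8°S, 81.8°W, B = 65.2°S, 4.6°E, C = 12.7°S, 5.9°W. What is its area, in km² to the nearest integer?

Side lengths (central angles): a = 0.9249, b = 1.2527, c = 1.1078 rad; semiperimeter s = 1.6427.
By l'Huilier's theorem, tan(E/4) = √[tan(s/2) tan((s−a)/2) tan((s−b)/2) tan((s−c)/2)], giving spherical excess E = 0.5866 rad.
Area = E·R² = 0.5866 × (6371)² ≈ 23809070 km².

23809070 km²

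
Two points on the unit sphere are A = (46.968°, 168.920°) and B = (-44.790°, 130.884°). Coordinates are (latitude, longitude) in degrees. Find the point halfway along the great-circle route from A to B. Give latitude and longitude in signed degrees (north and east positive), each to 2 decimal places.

1.15°, 149.51°

Central angle δ = 1.7047 rad. Interpolating on the sphere with fraction f = 0.5:
P = [sin((1−f)δ)·A + sin(fδ)·B] / sin δ = 0.7596·A + 0.7596·B in Cartesian coordinates,
giving P = (-0.8616, 0.5072, 0.0201), i.e. latitude 1.15°, longitude 149.51°.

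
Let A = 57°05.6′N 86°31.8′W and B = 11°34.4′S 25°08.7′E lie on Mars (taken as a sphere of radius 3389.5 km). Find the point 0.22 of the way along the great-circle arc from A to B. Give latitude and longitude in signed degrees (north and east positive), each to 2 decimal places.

Central angle δ = 1.9444 rad. Interpolating on the sphere with fraction f = 0.22:
P = [sin((1−f)δ)·A + sin(fδ)·B] / sin δ = 1.0725·A + 0.4456·B in Cartesian coordinates,
giving P = (0.4304, -0.3961, 0.8111), i.e. latitude 54.20°, longitude -42.62°.

54.20°, -42.62°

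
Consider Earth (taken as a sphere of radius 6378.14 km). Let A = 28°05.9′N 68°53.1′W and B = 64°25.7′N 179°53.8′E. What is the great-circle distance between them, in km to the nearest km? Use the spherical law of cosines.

8162 km

In radians: φ₁ = 0.4904, φ₂ = 1.1245, Δλ = -111.218° = -1.9411 rad.
cos c = sin φ₁ sin φ₂ + cos φ₁ cos φ₂ cos Δλ = (0.4710)(0.9020) + (0.8821)(0.4316)(-0.3619) = 0.28704,
so c = arccos(0.28704) = 1.27966 rad.
Distance = R·c = 6378.14 × 1.2797 ≈ 8162 km.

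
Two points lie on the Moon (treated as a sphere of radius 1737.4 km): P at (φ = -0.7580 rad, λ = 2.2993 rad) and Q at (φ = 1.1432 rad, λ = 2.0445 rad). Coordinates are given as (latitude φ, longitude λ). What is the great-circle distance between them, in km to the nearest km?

3321 km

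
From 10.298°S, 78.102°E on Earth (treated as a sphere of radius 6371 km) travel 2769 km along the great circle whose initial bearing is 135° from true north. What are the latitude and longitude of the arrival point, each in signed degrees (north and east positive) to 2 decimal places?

Angular distance δ = d/R = 2769/6371 = 0.43463 rad; initial bearing θ = 2.3562 rad.
sin φ₂ = sin φ₁ cos δ + cos φ₁ sin δ cos θ = (-0.1788)(0.9070) + (0.9839)(0.4211)(-0.7071) = -0.4551, so φ₂ = -27.07°.
Δλ = atan2(sin θ sin δ cos φ₁, cos δ − sin φ₁ sin φ₂) = atan2(0.2929, 0.8257) = 19.535°.
λ₂ = 78.102° + 19.535° = 97.64°.

-27.07°, 97.64°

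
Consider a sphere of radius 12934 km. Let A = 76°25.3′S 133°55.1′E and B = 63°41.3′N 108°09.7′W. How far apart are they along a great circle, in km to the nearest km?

Let φ₁ = -1.3338 rad, φ₂ = 1.1116 rad, and Δλ = 2.0581 rad.
cos c = sin φ₁ sin φ₂ + cos φ₁ cos φ₂ cos Δλ = (-0.9720)(0.8964) + (0.2348)(0.4433)(-0.4682) = -0.92007,
so c = arccos(-0.92007) = 2.73905 rad.
Distance = R·c = 12934 × 2.7391 ≈ 35427 km.

35427 km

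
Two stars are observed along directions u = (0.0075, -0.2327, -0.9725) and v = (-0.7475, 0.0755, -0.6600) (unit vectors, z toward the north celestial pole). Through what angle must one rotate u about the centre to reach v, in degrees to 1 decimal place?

51.8°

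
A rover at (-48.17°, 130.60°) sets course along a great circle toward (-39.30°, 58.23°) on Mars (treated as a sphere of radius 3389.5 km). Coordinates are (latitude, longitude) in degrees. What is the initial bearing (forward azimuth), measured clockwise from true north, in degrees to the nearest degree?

251°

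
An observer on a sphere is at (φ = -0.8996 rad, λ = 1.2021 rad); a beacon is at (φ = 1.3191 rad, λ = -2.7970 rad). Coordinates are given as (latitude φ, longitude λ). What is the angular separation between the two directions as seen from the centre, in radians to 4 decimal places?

2.6056 rad

Let φ₁ = -0.8996 rad, φ₂ = 1.3191 rad, and Δλ = 2.2841 rad.
Haversine: a = sin²(Δφ/2) + cos φ₁ cos φ₂ sin²(Δλ/2) = 0.8018 + (0.6219)(0.2490)(0.8272) = 0.92988.
Central angle c = 2·arcsin(√a) = 2.60558 rad.
So the angular separation is 2.6056 rad.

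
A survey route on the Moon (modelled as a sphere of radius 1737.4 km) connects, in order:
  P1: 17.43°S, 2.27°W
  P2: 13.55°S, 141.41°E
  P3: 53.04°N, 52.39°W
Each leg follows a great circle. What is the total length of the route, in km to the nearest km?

8237 km

Leg P1→P2: central angle 2.3147 rad, distance 4021.5 km.
Leg P2→P3: central angle 2.4262 rad, distance 4215.4 km.
Total: 4021.5 + 4215.4 ≈ 8237 km.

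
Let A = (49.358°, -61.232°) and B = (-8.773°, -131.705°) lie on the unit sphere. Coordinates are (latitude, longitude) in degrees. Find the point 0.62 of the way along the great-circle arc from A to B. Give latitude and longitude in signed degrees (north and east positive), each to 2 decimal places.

16.45°, -111.76°

Central angle δ = 1.4712 rad. Interpolating on the sphere with fraction f = 0.62:
P = [sin((1−f)δ)·A + sin(fδ)·B] / sin δ = 0.5330·A + 0.7948·B in Cartesian coordinates,
giving P = (-0.3555, -0.8907, 0.2832), i.e. latitude 16.45°, longitude -111.76°.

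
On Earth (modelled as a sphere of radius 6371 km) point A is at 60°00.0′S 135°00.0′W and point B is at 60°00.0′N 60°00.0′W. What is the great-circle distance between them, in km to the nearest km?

14818 km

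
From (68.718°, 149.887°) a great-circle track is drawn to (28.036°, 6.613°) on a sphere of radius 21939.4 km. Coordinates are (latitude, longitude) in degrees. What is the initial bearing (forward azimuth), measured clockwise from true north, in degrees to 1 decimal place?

327.5°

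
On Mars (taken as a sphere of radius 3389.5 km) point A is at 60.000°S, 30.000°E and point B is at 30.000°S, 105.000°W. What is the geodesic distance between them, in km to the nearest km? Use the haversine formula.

4893 km

In radians: φ₁ = -1.0472, φ₂ = -0.5236, Δλ = -135.000° = -2.3562 rad.
Haversine: a = sin²(Δφ/2) + cos φ₁ cos φ₂ sin²(Δλ/2) = 0.0670 + (0.5000)(0.8660)(0.8536) = 0.43659.
Central angle c = 2·arcsin(√a) = 1.44363 rad.
Distance = R·c = 3389.5 × 1.4436 ≈ 4893 km.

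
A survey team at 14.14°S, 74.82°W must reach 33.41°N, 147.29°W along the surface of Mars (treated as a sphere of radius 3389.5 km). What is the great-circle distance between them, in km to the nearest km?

4953 km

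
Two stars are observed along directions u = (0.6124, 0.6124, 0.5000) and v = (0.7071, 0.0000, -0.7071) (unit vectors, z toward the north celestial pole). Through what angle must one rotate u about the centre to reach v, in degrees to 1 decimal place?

u·v = 0.0795; |u| = 1.0000, |v| = 1.0000.
cos θ = (u·v)/(|u||v|) = 0.0795, so θ = 85.4°.

85.4°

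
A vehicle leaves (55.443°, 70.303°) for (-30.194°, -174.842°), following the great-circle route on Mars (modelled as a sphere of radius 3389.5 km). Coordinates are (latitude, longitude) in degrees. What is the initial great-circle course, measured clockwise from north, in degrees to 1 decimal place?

89.0°

Δλ = 114.855° = 2.0046 rad.
y = sin Δλ · cos φ₂ = (0.9074)(0.8643) = 0.7843
x = cos φ₁ sin φ₂ − sin φ₁ cos φ₂ cos Δλ = (0.5672)(-0.5029) − (0.8236)(0.8643)(-0.4203) = 0.0139
θ = atan2(y, x) = 88.98°, so the bearing is 89.0°.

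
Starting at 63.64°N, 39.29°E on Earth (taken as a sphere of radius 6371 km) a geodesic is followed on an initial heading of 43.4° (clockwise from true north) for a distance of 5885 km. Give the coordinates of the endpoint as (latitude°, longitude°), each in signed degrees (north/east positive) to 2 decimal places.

52.90°, 153.96°

Angular distance δ = d/R = 5885/6371 = 0.92372 rad; initial bearing θ = 0.7575 rad.
sin φ₂ = sin φ₁ cos δ + cos φ₁ sin δ cos θ = (0.8960)(0.6029) + (0.4440)(0.7978)(0.7266) = 0.7976, so φ₂ = 52.90°.
Δλ = atan2(sin θ sin δ cos φ₁, cos δ − sin φ₁ sin φ₂) = atan2(0.2434, -0.1118) = 114.666°.
λ₂ = 39.290° + 114.666° = 153.96°.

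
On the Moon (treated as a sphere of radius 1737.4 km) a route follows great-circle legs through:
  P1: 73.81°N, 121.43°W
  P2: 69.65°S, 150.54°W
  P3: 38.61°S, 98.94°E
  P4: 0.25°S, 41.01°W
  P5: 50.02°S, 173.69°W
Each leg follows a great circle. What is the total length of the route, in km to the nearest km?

13569 km

Leg P1→P2: central angle 2.5247 rad, distance 4386.4 km.
Leg P2→P3: central angle 1.0589 rad, distance 1839.8 km.
Leg P3→P4: central angle 2.2086 rad, distance 3837.2 km.
Leg P4→P5: central angle 2.0177 rad, distance 3505.6 km.
Total: 4386.4 + 1839.8 + 3837.2 + 3505.6 ≈ 13569 km.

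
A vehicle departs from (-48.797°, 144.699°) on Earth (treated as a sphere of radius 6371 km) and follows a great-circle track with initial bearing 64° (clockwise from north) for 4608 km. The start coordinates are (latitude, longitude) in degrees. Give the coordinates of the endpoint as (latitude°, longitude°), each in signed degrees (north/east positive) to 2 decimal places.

-21.89°, -175.43°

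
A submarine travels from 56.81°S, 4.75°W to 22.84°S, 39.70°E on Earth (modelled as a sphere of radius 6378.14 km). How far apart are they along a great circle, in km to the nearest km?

5206 km

In radians: φ₁ = -0.9915, φ₂ = -0.3986, Δλ = 44.450° = 0.7758 rad.
cos c = sin φ₁ sin φ₂ + cos φ₁ cos φ₂ cos Δλ = (-0.8369)(-0.3882) + (0.5474)(0.9216)(0.7139) = 0.68497,
so c = arccos(0.68497) = 0.81623 rad.
Distance = R·c = 6378.14 × 0.8162 ≈ 5206 km.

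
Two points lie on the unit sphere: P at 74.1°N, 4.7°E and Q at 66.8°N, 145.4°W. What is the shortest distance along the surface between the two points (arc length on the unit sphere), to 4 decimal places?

In radians: φ₁ = 1.2933, φ₂ = 1.1659, Δλ = -150.100° = -2.6197 rad.
cos c = sin φ₁ sin φ₂ + cos φ₁ cos φ₂ cos Δλ = (0.9617)(0.9191) + (0.2740)(0.3939)(-0.8669) = 0.79041,
so c = arccos(0.79041) = 0.65932 rad.
On the unit sphere the arc length equals the central angle: 0.6593.

0.6593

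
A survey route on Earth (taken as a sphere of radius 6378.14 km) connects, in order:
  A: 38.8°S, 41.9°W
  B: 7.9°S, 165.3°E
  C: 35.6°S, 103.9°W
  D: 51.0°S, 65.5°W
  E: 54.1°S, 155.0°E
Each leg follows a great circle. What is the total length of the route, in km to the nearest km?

34949 km

Leg A→B: central angle 2.2149 rad, distance 14126.7 km.
Leg B→C: central angle 1.5020 rad, distance 9579.8 km.
Leg C→D: central angle 0.5483 rad, distance 3497.1 km.
Leg D→E: central angle 1.2144 rad, distance 7745.5 km.
Total: 14126.7 + 9579.8 + 3497.1 + 7745.5 ≈ 34949 km.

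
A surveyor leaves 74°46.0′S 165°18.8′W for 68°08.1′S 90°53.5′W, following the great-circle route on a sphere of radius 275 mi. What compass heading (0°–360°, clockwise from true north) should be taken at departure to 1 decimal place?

Δλ = 74.422° = 1.2989 rad.
y = sin Δλ · cos φ₂ = (0.9633)(0.3724) = 0.3587
x = cos φ₁ sin φ₂ − sin φ₁ cos φ₂ cos Δλ = (0.2628)(-0.9281) − (-0.9649)(0.3724)(0.2686) = -0.1473
θ = atan2(y, x) = 112.33°, so the bearing is 112.3°.

112.3°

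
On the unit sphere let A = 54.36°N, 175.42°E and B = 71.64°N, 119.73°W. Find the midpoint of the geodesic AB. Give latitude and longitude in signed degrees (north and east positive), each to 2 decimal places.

Central angle δ = 0.5561 rad. Interpolating on the sphere with fraction f = 0.5:
P = [sin((1−f)δ)·A + sin(fδ)·B] / sin δ = 0.5200·A + 0.5200·B in Cartesian coordinates,
giving P = (-0.3832, -0.1180, 0.9161), i.e. latitude 66.36°, longitude -162.88°.

66.36°, -162.88°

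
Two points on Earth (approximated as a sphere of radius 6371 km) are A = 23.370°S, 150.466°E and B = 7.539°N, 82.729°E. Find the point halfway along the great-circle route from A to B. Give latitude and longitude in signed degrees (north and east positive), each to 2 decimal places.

-9.50°, 115.12°

The central angle between A and B is δ = 1.2737 rad.
With f = 0.5, the slerp weights are sin((1−f)δ)/sin δ = 0.6219 and sin(fδ)/sin δ = 0.6219.
Weighted sum of the unit vectors: (0.6219)·(-0.7987,0.4525,-0.3967) + (0.6219)·(0.1255,0.9834,0.1312) = (-0.4187, 0.8930, -0.1651).
Converting back: φ = atan2(z, √(x²+y²)) = -9.50°, λ = atan2(y, x) = 115.12°.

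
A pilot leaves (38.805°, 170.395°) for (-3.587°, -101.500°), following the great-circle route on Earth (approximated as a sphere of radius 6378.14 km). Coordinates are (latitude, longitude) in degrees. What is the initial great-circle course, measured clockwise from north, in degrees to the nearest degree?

With φ₁ = 0.6773, φ₂ = -0.0626, Δλ = 1.5377 rad, the forward-azimuth formula gives
θ = atan2( sin Δλ cos φ₂ , cos φ₁ sin φ₂ − sin φ₁ cos φ₂ cos Δλ ) = atan2(0.9975, -0.0694) = 93.98°.
So the initial bearing is 94°.

94°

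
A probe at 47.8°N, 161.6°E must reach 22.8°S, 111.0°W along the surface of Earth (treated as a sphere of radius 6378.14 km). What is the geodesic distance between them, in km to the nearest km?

11690 km

With latitudes φ₁ = 47.800°, φ₂ = -22.800° and longitude difference Δλ = 87.400°:
cos c = sin φ₁ sin φ₂ + cos φ₁ cos φ₂ cos Δλ = (0.7408)(-0.3875) + (0.6717)(0.9219)(0.0454) = -0.25898,
so c = arccos(-0.25898) = 1.83277 rad.
Distance = R·c = 6378.14 × 1.8328 ≈ 11690 km.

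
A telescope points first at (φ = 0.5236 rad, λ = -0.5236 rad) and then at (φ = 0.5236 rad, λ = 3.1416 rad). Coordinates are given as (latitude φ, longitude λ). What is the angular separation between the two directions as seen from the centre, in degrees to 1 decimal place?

Let φ₁ = 0.5236 rad, φ₂ = 0.5236 rad, and Δλ = -2.6180 rad.
cos c = sin φ₁ sin φ₂ + cos φ₁ cos φ₂ cos Δλ = (0.5000)(0.5000) + (0.8660)(0.8660)(-0.8660) = -0.39951,
so c = arccos(-0.39951) = 1.98178 rad.
So the angular separation is 113.5°.

113.5°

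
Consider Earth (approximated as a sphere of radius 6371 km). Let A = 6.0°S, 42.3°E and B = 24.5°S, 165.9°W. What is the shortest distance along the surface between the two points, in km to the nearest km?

15451 km

In radians: φ₁ = -0.1047, φ₂ = -0.4276, Δλ = 151.800° = 2.6494 rad.
cos c = sin φ₁ sin φ₂ + cos φ₁ cos φ₂ cos Δλ = (-0.1045)(-0.4147) + (0.9945)(0.9100)(-0.8813) = -0.75421,
so c = arccos(-0.75421) = 2.42525 rad.
Distance = R·c = 6371 × 2.4252 ≈ 15451 km.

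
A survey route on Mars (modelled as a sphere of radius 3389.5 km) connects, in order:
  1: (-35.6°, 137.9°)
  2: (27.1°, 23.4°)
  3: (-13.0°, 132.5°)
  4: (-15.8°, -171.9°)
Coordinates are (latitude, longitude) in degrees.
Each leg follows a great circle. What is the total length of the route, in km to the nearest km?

Leg 1→2: central angle 2.1717 rad, distance 7360.8 km.
Leg 2→3: central angle 1.9674 rad, distance 6668.6 km.
Leg 3→4: central angle 0.9386 rad, distance 3181.3 km.
Total: 7360.8 + 6668.6 + 3181.3 ≈ 17211 km.

17211 km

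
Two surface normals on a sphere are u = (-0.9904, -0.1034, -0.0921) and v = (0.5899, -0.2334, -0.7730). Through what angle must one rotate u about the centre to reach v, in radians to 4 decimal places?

u·v = -0.4889; |u| = 1.0000, |v| = 1.0000.
cos θ = (u·v)/(|u||v|) = -0.4889, so θ = 2.0816 rad.

2.0816 rad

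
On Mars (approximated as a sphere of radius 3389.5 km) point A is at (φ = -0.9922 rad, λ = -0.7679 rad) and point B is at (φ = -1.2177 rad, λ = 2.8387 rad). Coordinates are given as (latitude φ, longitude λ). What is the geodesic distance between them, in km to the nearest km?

3072 km

In radians: φ₁ = -0.9922, φ₂ = -1.2177, Δλ = -153.357° = -2.6766 rad.
cos c = sin φ₁ sin φ₂ + cos φ₁ cos φ₂ cos Δλ = (-0.8372)(-0.9383) + (0.5468)(0.3458)(-0.8938) = 0.61656,
so c = arccos(0.61656) = 0.90644 rad.
Distance = R·c = 3389.5 × 0.9064 ≈ 3072 km.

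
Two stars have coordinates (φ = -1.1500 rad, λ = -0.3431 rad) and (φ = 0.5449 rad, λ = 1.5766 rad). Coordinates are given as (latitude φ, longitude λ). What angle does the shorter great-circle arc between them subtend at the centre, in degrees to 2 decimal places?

126.34°

In radians: φ₁ = -1.1500, φ₂ = 0.5449, Δλ = 109.991° = 1.9197 rad.
cos c = sin φ₁ sin φ₂ + cos φ₁ cos φ₂ cos Δλ = (-0.9128)(0.5183) + (0.4085)(0.8552)(-0.3419) = -0.59254,
so c = arccos(-0.59254) = 2.20500 rad.
So the angular separation is 126.34°.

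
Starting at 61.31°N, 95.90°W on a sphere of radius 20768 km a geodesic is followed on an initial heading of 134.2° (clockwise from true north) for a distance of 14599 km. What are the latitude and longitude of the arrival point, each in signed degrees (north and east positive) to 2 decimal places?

Angular distance δ = d/R = 14599/20768 = 0.70296 rad; initial bearing θ = 2.3422 rad.
sin φ₂ = sin φ₁ cos δ + cos φ₁ sin δ cos θ = (0.8772)(0.7629) + (0.4801)(0.6465)(-0.6972) = 0.4529, so φ₂ = 26.93°.
Δλ = atan2(sin θ sin δ cos φ₁, cos δ − sin φ₁ sin φ₂) = atan2(0.2225, 0.3656) = 31.321°.
λ₂ = -95.900° + 31.321° = -64.58°.

26.93°, -64.58°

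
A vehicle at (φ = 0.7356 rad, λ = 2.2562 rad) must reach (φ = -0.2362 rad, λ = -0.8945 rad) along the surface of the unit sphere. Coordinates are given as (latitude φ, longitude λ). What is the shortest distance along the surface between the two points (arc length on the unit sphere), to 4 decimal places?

With latitudes φ₁ = 42.147°, φ₂ = -13.533° and longitude difference Δλ = 179.478°:
cos c = sin φ₁ sin φ₂ + cos φ₁ cos φ₂ cos Δλ = (0.6710)(-0.2340) + (0.7414)(0.9722)(-1.0000) = -0.87784,
so c = arccos(-0.87784) = 2.64213 rad.
On the unit sphere the arc length equals the central angle: 2.6421.

2.6421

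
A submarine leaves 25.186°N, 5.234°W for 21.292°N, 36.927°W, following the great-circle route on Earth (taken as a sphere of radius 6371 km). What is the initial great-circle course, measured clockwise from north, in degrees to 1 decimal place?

269.0°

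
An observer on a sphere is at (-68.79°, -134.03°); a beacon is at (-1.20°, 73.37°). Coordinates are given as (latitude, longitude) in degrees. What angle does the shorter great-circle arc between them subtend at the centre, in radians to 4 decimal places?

1.8772 rad

In radians: φ₁ = -1.2006, φ₂ = -0.0209, Δλ = -152.600° = -2.6634 rad.
Haversine: a = sin²(Δφ/2) + cos φ₁ cos φ₂ sin²(Δλ/2) = 0.3094 + (0.3618)(0.9998)(0.9439) = 0.65080.
Central angle c = 2·arcsin(√a) = 1.87717 rad.
So the angular separation is 1.8772 rad.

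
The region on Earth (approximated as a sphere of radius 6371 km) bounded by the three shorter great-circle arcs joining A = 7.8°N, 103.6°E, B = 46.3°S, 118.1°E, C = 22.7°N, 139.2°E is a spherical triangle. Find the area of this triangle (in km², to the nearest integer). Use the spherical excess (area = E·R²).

Side lengths (central angles): a = 1.2497, b = 0.6509, c = 0.9709 rad; semiperimeter s = 1.4357.
By l'Huilier's theorem, tan(E/4) = √[tan(s/2) tan((s−a)/2) tan((s−b)/2) tan((s−c)/2)], giving spherical excess E = 0.3564 rad.
Area = E·R² = 0.3564 × (6371)² ≈ 14466420 km².

14466420 km²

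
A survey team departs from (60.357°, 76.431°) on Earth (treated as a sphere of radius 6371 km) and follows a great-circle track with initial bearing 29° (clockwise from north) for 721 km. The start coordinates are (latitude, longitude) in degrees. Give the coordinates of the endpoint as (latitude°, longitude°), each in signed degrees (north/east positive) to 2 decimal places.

Angular distance δ = d/R = 721/6371 = 0.11317 rad; initial bearing θ = 0.5061 rad.
sin φ₂ = sin φ₁ cos δ + cos φ₁ sin δ cos θ = (0.8691)(0.9936) + (0.4946)(0.1129)(0.8746) = 0.9124, so φ₂ = 65.84°.
Δλ = atan2(sin θ sin δ cos φ₁, cos δ − sin φ₁ sin φ₂) = atan2(0.0271, 0.2006) = 7.688°.
λ₂ = 76.431° + 7.688° = 84.12°.

65.84°, 84.12°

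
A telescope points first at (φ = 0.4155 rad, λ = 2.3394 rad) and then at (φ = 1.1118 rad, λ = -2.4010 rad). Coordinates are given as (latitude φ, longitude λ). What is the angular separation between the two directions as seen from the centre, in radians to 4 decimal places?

1.1883 rad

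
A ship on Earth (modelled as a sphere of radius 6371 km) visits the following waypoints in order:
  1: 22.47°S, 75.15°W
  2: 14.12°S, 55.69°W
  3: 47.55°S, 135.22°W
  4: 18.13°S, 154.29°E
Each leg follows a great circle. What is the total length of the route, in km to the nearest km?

17403 km

Leg 1→2: central angle 0.3534 rad, distance 2251.4 km.
Leg 2→3: central angle 1.2672 rad, distance 8073.3 km.
Leg 3→4: central angle 1.1109 rad, distance 7077.7 km.
Total: 2251.4 + 8073.3 + 7077.7 ≈ 17403 km.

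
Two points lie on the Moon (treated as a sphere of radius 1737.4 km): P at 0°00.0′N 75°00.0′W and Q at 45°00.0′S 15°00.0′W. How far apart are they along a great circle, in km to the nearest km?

With latitudes φ₁ = 0.000°, φ₂ = -45.000° and longitude difference Δλ = 60.000°:
cos c = sin φ₁ sin φ₂ + cos φ₁ cos φ₂ cos Δλ = (0.0000)(-0.7071) + (1.0000)(0.7071)(0.5000) = 0.35355,
so c = arccos(0.35355) = 1.20943 rad.
Distance = R·c = 1737.4 × 1.2094 ≈ 2101 km.

2101 km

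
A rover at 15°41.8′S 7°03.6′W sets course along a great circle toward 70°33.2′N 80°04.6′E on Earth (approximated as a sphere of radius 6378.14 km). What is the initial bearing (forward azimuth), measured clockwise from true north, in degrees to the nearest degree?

With φ₁ = -0.2740, φ₂ = 1.2314, Δλ = 1.5208 rad, the forward-azimuth formula gives
θ = atan2( sin Δλ cos φ₂ , cos φ₁ sin φ₂ − sin φ₁ cos φ₂ cos Δλ ) = atan2(0.3325, 0.9123) = 20.03°.
So the initial bearing is 20°.

20°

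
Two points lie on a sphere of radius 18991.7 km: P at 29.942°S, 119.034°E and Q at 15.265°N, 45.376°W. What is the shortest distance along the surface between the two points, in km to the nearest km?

52866 km

Let φ₁ = -0.5226 rad, φ₂ = 0.2664 rad, and Δλ = -2.8695 rad.
cos c = sin φ₁ sin φ₂ + cos φ₁ cos φ₂ cos Δλ = (-0.4991)(0.2633) + (0.8665)(0.9647)(-0.9632) = -0.93661,
so c = arccos(-0.93661) = 2.78363 rad.
Distance = R·c = 18991.7 × 2.7836 ≈ 52866 km.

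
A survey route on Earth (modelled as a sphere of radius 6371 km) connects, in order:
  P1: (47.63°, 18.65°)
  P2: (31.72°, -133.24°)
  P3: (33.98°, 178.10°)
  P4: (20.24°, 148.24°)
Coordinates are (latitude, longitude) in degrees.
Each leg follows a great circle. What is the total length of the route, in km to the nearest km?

Leg P1→P2: central angle 1.6883 rad, distance 10755.9 km.
Leg P2→P3: central angle 0.7078 rad, distance 4509.6 km.
Leg P3→P4: central angle 0.5194 rad, distance 3309.4 km.
Total: 10755.9 + 4509.6 + 3309.4 ≈ 18575 km.

18575 km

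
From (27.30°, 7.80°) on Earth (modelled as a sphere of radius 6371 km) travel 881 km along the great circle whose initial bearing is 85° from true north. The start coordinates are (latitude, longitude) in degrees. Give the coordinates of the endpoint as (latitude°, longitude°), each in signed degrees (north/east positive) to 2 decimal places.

27.71°, 16.72°

Angular distance δ = d/R = 881/6371 = 0.13828 rad; initial bearing θ = 1.4835 rad.
sin φ₂ = sin φ₁ cos δ + cos φ₁ sin δ cos θ = (0.4586)(0.9905) + (0.8886)(0.1378)(0.0872) = 0.4649, so φ₂ = 27.71°.
Δλ = atan2(sin θ sin δ cos φ₁, cos δ − sin φ₁ sin φ₂) = atan2(0.1220, 0.7772) = 8.923°.
λ₂ = 7.800° + 8.923° = 16.72°.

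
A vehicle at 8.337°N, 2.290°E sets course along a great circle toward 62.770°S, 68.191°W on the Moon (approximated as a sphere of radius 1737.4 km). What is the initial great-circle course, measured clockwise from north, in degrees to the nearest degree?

Δλ = -70.481° = -1.2301 rad.
y = sin Δλ · cos φ₂ = (-0.9425)(0.4576) = -0.4313
x = cos φ₁ sin φ₂ − sin φ₁ cos φ₂ cos Δλ = (0.9894)(-0.8892) − (0.1450)(0.4576)(0.3341) = -0.9019
θ = atan2(y, x) = -154.45°; adding 360° gives 206°.

206°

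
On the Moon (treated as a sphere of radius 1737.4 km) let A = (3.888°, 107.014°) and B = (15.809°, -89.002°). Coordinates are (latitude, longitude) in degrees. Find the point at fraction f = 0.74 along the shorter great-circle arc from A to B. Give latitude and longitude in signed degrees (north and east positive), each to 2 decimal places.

43.08°, -123.75°

The central angle between A and B is δ = 2.7004 rad.
With f = 0.74, the slerp weights are sin((1−f)δ)/sin δ = 1.5123 and sin(fδ)/sin δ = 2.1309.
Weighted sum of the unit vectors: (1.5123)·(-0.2919,0.9540,0.0678) + (2.1309)·(0.0168,-0.9620,0.2724) = (-0.4058, -0.6073, 0.6831).
Converting back: φ = atan2(z, √(x²+y²)) = 43.08°, λ = atan2(y, x) = -123.75°.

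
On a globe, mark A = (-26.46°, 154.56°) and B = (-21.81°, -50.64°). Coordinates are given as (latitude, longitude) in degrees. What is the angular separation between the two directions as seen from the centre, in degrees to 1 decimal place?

In radians: φ₁ = -0.4618, φ₂ = -0.3807, Δλ = 154.800° = 2.7018 rad.
Haversine: a = sin²(Δφ/2) + cos φ₁ cos φ₂ sin²(Δλ/2) = 0.0016 + (0.8952)(0.9284)(0.9524) = 0.79326.
Central angle c = 2·arcsin(√a) = 2.19755 rad.
So the angular separation is 125.9°.

125.9°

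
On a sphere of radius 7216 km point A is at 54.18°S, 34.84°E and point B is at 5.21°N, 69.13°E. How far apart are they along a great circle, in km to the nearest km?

In radians: φ₁ = -0.9456, φ₂ = 0.0909, Δλ = 34.290° = 0.5985 rad.
Haversine: a = sin²(Δφ/2) + cos φ₁ cos φ₂ sin²(Δλ/2) = 0.2454 + (0.5852)(0.9959)(0.0869) = 0.29605.
Central angle c = 2·arcsin(√a) = 1.15065 rad.
Distance = R·c = 7216 × 1.1506 ≈ 8303 km.

8303 km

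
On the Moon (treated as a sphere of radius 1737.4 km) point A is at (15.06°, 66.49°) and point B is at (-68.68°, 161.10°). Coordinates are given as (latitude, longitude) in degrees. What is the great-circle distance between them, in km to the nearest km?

With latitudes φ₁ = 15.060°, φ₂ = -68.680° and longitude difference Δλ = 94.610°:
Haversine: a = sin²(Δφ/2) + cos φ₁ cos φ₂ sin²(Δλ/2) = 0.4455 + (0.9657)(0.3636)(0.5402) = 0.63513.
Central angle c = 2·arcsin(√a) = 1.84447 rad.
Distance = R·c = 1737.4 × 1.8445 ≈ 3205 km.

3205 km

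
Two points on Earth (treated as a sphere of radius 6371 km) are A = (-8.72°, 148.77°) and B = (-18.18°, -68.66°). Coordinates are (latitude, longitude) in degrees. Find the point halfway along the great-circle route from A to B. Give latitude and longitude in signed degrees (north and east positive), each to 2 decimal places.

Central angle δ = 2.3440 rad. Interpolating on the sphere with fraction f = 0.5:
P = [sin((1−f)δ)·A + sin(fδ)·B] / sin δ = 1.2876·A + 1.2876·B in Cartesian coordinates,
giving P = (-0.6431, -0.4796, -0.5970), i.e. latitude -36.65°, longitude -143.29°.

-36.65°, -143.29°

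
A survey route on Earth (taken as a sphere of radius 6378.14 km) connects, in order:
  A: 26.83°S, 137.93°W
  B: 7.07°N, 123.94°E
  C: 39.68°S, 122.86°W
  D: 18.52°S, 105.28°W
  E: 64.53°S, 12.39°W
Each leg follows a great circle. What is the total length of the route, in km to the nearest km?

34878 km

Leg A→B: central angle 1.7526 rad, distance 11178.2 km.
Leg B→C: central angle 1.9600 rad, distance 12501.3 km.
Leg C→D: central angle 0.4545 rad, distance 2898.7 km.
Leg D→E: central angle 1.3013 rad, distance 8300.1 km.
Total: 11178.2 + 12501.3 + 2898.7 + 8300.1 ≈ 34878 km.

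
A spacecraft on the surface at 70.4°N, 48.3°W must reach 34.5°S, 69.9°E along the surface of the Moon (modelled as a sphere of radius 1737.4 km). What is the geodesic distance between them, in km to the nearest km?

3991 km

With latitudes φ₁ = 70.400°, φ₂ = -34.500° and longitude difference Δλ = 118.200°:
Haversine: a = sin²(Δφ/2) + cos φ₁ cos φ₂ sin²(Δλ/2) = 0.6286 + (0.3355)(0.8241)(0.7363) = 0.83211.
Central angle c = 2·arcsin(√a) = 2.29725 rad.
Distance = R·c = 1737.4 × 2.2973 ≈ 3991 km.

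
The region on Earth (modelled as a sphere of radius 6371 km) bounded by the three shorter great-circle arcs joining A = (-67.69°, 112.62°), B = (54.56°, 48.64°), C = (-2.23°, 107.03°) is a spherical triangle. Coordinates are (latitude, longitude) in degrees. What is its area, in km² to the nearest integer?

31389678 km²

Side lengths (central angles): a = 1.2953, b = 1.1445, c = 2.2879 rad; semiperimeter s = 2.3638.
By l'Huilier's theorem, tan(E/4) = √[tan(s/2) tan((s−a)/2) tan((s−b)/2) tan((s−c)/2)], giving spherical excess E = 0.7733 rad.
Area = E·R² = 0.7733 × (6371)² ≈ 31389678 km².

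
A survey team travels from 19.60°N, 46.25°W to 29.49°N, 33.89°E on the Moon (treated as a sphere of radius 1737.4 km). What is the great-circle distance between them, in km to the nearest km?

2190 km

Let φ₁ = 0.3421 rad, φ₂ = 0.5147 rad, and Δλ = 1.3987 rad.
Haversine: a = sin²(Δφ/2) + cos φ₁ cos φ₂ sin²(Δλ/2) = 0.0074 + (0.9421)(0.8704)(0.4144) = 0.34722.
Central angle c = 2·arcsin(√a) = 1.26028 rad.
Distance = R·c = 1737.4 × 1.2603 ≈ 2190 km.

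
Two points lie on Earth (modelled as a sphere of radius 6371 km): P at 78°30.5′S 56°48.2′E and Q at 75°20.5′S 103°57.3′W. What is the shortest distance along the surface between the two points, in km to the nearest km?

Let φ₁ = -1.3702 rad, φ₂ = -1.3150 rad, and Δλ = -2.8058 rad.
Haversine: a = sin²(Δφ/2) + cos φ₁ cos φ₂ sin²(Δλ/2) = 0.0008 + (0.1992)(0.2531)(0.9721) = 0.04977.
Central angle c = 2·arcsin(√a) = 0.44997 rad.
Distance = R·c = 6371 × 0.4500 ≈ 2867 km.

2867 km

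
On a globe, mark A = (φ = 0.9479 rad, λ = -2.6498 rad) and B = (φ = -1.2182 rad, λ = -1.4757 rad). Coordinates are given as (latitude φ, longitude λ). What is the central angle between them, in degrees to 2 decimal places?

133.19°

In radians: φ₁ = 0.9479, φ₂ = -1.2182, Δλ = 67.271° = 1.1741 rad.
cos c = sin φ₁ sin φ₂ + cos φ₁ cos φ₂ cos Δλ = (0.8122)(-0.9385) + (0.5834)(0.3453)(0.3864) = -0.68438,
so c = arccos(-0.68438) = 2.32456 rad.
So the angular separation is 133.19°.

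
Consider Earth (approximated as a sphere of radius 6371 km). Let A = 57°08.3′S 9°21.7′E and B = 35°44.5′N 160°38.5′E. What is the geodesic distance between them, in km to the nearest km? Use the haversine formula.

16820 km

In radians: φ₁ = -0.9973, φ₂ = 0.6238, Δλ = 151.280° = 2.6403 rad.
Haversine: a = sin²(Δφ/2) + cos φ₁ cos φ₂ sin²(Δλ/2) = 0.5251 + (0.5426)(0.8117)(0.9385) = 0.93845.
Central angle c = 2·arcsin(√a) = 2.64016 rad.
Distance = R·c = 6371 × 2.6402 ≈ 16820 km.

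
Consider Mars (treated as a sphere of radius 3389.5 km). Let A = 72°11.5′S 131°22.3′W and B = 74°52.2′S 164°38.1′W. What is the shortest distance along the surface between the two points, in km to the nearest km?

571 km

With latitudes φ₁ = -72.192°, φ₂ = -74.870° and longitude difference Δλ = -33.263°:
cos c = sin φ₁ sin φ₂ + cos φ₁ cos φ₂ cos Δλ = (-0.9521)(-0.9653) + (0.3058)(0.2610)(0.8362) = 0.98583,
so c = arccos(0.98583) = 0.16855 rad.
Distance = R·c = 3389.5 × 0.1686 ≈ 571 km.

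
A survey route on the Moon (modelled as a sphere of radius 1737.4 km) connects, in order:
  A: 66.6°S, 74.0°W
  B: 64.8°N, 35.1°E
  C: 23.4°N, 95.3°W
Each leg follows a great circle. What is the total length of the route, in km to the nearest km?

Leg A→B: central angle 2.6589 rad, distance 4619.5 km.
Leg B→C: central angle 1.4645 rad, distance 2544.4 km.
Total: 4619.5 + 2544.4 ≈ 7164 km.

7164 km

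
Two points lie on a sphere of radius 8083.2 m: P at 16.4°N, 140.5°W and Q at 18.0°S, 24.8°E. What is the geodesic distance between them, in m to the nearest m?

23401 m

With latitudes φ₁ = 16.400°, φ₂ = -18.000° and longitude difference Δλ = 165.300°:
cos c = sin φ₁ sin φ₂ + cos φ₁ cos φ₂ cos Δλ = (0.2823)(-0.3090) + (0.9593)(0.9511)(-0.9673) = -0.96975,
so c = arccos(-0.96975) = 2.89499 rad.
Distance = R·c = 8083.2 × 2.8950 ≈ 23401 m.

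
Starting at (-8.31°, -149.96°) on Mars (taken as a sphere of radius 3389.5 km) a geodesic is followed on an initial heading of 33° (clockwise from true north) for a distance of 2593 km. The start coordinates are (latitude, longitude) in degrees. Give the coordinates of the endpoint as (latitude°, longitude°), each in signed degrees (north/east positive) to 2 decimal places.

Angular distance δ = d/R = 2593/3389.5 = 0.76501 rad; initial bearing θ = 0.5760 rad.
sin φ₂ = sin φ₁ cos δ + cos φ₁ sin δ cos θ = (-0.1445)(0.7214) + (0.9895)(0.6925)(0.8387) = 0.4705, so φ₂ = 28.06°.
Δλ = atan2(sin θ sin δ cos φ₁, cos δ − sin φ₁ sin φ₂) = atan2(0.3732, 0.7894) = 25.305°.
λ₂ = -149.960° + 25.305° = -124.65°.

28.06°, -124.65°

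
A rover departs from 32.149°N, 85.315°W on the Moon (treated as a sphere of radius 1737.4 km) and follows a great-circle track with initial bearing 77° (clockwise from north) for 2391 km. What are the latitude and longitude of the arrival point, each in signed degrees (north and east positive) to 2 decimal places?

Angular distance δ = d/R = 2391/1737.4 = 1.37619 rad; initial bearing θ = 1.3439 rad.
sin φ₂ = sin φ₁ cos δ + cos φ₁ sin δ cos θ = (0.5321)(0.1934) + (0.8467)(0.9811)(0.2250) = 0.2898, so φ₂ = 16.84°.
Δλ = atan2(sin θ sin δ cos φ₁, cos δ − sin φ₁ sin φ₂) = atan2(0.8094, 0.0392) = 87.228°.
λ₂ = -85.315° + 87.228° = 1.91°.

16.84°, 1.91°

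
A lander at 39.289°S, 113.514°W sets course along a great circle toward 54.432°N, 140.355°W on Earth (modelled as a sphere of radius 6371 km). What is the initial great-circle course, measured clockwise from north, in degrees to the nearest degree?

345°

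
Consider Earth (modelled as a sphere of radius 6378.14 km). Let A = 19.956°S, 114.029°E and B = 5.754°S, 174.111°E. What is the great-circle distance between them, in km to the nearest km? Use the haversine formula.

6674 km

In radians: φ₁ = -0.3483, φ₂ = -0.1004, Δλ = 60.082° = 1.0486 rad.
Haversine: a = sin²(Δφ/2) + cos φ₁ cos φ₂ sin²(Δλ/2) = 0.0153 + (0.9400)(0.9950)(0.2506) = 0.24967.
Central angle c = 2·arcsin(√a) = 1.04643 rad.
Distance = R·c = 6378.14 × 1.0464 ≈ 6674 km.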